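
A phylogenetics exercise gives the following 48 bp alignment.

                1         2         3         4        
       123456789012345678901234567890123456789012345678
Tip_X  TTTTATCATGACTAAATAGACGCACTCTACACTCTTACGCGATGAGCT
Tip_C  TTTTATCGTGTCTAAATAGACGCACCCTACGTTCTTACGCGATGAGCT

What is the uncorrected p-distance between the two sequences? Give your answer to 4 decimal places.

0.1042

Mismatches occur at site 8 (A/G), site 11 (A/T), site 26 (T/C), site 31 (A/G), site 32 (C/T).
There are 5 differences over 48 sites, so p = 5/48 = 0.1042.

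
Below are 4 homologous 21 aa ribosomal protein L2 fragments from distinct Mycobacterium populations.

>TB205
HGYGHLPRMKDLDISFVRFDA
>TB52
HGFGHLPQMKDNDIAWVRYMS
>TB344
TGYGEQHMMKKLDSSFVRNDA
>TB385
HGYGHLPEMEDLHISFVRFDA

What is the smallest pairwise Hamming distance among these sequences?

3

Pairwise Hamming distances:
  TB205 vs TB52: 8
  TB205 vs TB344: 8
  TB205 vs TB385: 3
  TB52 vs TB344: 14
  TB52 vs TB385: 10
  TB344 vs TB385: 10
The smallest is 3, between TB205 and TB385.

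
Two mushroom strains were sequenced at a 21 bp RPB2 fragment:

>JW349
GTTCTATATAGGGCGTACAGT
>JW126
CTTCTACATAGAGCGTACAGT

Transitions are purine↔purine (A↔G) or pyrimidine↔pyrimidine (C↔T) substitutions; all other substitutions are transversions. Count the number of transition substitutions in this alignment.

Mismatches occur at site 1 (G↔C, transversion), site 7 (T↔C, transition), site 12 (G↔A, transition).
Of the 3 differences, 2 transitions and 1 transversion, so the answer is 2.

2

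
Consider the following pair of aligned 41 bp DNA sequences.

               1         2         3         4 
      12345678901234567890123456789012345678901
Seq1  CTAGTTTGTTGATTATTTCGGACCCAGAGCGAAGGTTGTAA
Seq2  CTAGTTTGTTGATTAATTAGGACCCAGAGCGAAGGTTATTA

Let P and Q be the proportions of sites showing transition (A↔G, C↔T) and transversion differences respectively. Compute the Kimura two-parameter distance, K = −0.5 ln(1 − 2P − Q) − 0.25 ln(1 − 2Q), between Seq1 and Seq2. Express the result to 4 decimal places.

Differing sites — 16:T/A (Tv); 19:C/A (Tv); 38:G/A (Ti); 40:A/T (Tv).
Of the 4 differences, 1 transition and 3 transversions over 41 sites: P = 1/41 = 0.024390, Q = 3/41 = 0.073171.
d = −0.5·ln(0.878049) − 0.25·ln(0.853658) = −0.5·(-0.130053) − 0.25·(-0.158225) = 0.1046.

0.1046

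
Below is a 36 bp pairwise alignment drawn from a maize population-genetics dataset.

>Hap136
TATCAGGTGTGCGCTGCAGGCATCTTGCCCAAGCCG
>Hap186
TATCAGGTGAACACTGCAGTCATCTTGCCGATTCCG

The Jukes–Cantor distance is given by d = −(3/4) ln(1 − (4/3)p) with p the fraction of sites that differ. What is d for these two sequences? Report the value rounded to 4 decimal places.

0.2251

Mismatches occur at site 10 (T/A), site 11 (G/A), site 13 (G/A), site 20 (G/T), site 30 (C/G), site 32 (A/T), site 33 (G/T).
p = 7/36 = 0.194444.
d = −0.75 · ln(1 − (4/3)·0.194444) = −0.75 · ln(0.740741) = −0.75 · (-0.300104) = 0.2251.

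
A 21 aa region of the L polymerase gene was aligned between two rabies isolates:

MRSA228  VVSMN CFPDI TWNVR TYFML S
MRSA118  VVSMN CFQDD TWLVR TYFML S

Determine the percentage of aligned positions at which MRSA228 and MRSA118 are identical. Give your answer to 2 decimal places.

85.71%

Mismatches occur at site 8 (P→Q), site 10 (I→D), site 13 (N→L).
18 of the 21 sites match, so the percent identity is 18/21 × 100 = 85.71%.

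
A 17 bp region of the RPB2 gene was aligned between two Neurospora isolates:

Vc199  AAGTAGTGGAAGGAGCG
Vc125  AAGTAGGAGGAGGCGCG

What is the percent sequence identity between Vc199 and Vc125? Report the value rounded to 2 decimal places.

Differing sites — 7:T/G; 8:G/A; 10:A/G; 14:A/C.
13 of the 17 sites match, so the percent identity is 13/17 × 100 = 76.47%.

76.47%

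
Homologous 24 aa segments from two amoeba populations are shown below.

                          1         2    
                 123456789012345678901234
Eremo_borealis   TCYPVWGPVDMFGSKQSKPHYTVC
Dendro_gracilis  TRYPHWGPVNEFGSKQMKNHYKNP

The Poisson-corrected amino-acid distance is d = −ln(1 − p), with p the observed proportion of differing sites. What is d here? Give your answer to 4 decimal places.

0.4700

The sequences differ at positions 2 (C/R), 5 (V/H), 10 (D/N), 11 (M/E), 17 (S/M), 19 (P/N), 22 (T/K), 23 (V/N), 24 (C/P).
p = 9/24 = 0.375000.
d = −ln(1 − 0.375000) = −ln(0.625000) = 0.4700.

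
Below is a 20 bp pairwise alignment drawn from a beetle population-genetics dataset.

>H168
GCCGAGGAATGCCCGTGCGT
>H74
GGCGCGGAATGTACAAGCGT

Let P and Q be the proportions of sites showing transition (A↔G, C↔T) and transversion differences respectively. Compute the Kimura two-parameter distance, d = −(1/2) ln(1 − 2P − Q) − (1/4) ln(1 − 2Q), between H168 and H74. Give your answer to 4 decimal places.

0.3831

The sequences differ at positions 2 (C/G, transversion), 5 (A/C, transversion), 12 (C/T, transition), 13 (C/A, transversion), 15 (G/A, transition), 16 (T/A, transversion).
Of the 6 differences, 2 transitions and 4 transversions over 20 sites: P = 2/20 = 0.100000, Q = 4/20 = 0.200000.
d = −0.5·ln(0.600000) − 0.25·ln(0.600000) = −0.5·(-0.510826) − 0.25·(-0.510826) = 0.3831.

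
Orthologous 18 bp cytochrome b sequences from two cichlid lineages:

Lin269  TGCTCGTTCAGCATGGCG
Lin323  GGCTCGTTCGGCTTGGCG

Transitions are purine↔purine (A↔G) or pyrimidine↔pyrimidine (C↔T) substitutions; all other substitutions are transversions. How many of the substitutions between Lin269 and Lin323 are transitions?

1

Differing sites — 1:T/G (Tv); 10:A/G (Ti); 13:A/T (Tv).
Of the 3 differences, 1 transition and 2 transversions, so the answer is 1.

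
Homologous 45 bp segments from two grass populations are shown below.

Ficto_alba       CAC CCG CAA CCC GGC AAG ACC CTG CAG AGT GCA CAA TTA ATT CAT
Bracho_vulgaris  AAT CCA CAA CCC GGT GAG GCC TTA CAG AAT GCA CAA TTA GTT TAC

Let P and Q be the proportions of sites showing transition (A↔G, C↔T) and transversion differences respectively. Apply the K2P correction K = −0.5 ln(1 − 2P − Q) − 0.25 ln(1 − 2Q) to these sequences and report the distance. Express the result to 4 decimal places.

The sequences differ at positions 1 (C/A, transversion), 3 (C/T, transition), 6 (G/A, transition), 15 (C/T, transition), 16 (A/G, transition), 19 (A/G, transition), 22 (C/T, transition), 24 (G/A, transition), 29 (G/A, transition), 40 (A/G, transition), 43 (C/T, transition), 45 (T/C, transition).
Of the 12 differences, 11 transitions and 1 transversion over 45 sites: P = 11/45 = 0.244444, Q = 1/45 = 0.022222.
d = −0.5·ln(0.488890) − 0.25·ln(0.955556) = −0.5·(-0.715618) − 0.25·(-0.045462) = 0.3692.

0.3692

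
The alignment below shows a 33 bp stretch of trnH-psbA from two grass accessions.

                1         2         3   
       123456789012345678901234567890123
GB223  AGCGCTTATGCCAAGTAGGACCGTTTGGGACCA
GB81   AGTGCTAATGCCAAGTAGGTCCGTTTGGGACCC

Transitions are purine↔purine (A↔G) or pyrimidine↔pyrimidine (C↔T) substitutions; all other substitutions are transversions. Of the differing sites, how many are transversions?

3

The sequences differ at positions 3 (C/T, transition), 7 (T/A, transversion), 20 (A/T, transversion), 33 (A/C, transversion).
Of the 4 differences, 1 transition and 3 transversions, so the answer is 3.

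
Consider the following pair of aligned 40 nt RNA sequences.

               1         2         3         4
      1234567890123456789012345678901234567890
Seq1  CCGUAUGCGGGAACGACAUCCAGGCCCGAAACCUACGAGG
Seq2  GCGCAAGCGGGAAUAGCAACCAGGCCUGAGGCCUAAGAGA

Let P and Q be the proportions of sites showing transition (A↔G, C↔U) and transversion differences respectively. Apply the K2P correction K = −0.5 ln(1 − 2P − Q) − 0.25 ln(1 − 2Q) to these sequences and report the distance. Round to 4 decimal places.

0.4024

Mismatches occur at site 1 (C→G, transversion), site 4 (U→C, transition), site 6 (U→A, transversion), site 14 (C→U, transition), site 15 (G→A, transition), site 16 (A→G, transition), site 19 (U→A, transversion), site 27 (C→U, transition), site 30 (A→G, transition), site 31 (A→G, transition), site 36 (C→A, transversion), site 40 (G→A, transition).
Of the 12 differences, 8 transitions and 4 transversions over 40 sites: P = 8/40 = 0.200000, Q = 4/40 = 0.100000.
d = −0.5·ln(0.500000) − 0.25·ln(0.800000) = −0.5·(-0.693147) − 0.25·(-0.223144) = 0.4024.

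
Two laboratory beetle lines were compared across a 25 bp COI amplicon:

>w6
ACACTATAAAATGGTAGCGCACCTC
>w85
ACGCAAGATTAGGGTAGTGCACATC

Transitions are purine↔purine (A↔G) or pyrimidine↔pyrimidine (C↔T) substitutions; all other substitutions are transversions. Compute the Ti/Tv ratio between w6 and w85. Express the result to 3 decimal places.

Differing sites — 3:A/G (Ti); 5:T/A (Tv); 7:T/G (Tv); 9:A/T (Tv); 10:A/T (Tv); 12:T/G (Tv); 18:C/T (Ti); 23:C/A (Tv).
Of the 8 differences, 2 transitions and 6 transversions, so Ti/Tv = 2/6 = 0.333.

0.333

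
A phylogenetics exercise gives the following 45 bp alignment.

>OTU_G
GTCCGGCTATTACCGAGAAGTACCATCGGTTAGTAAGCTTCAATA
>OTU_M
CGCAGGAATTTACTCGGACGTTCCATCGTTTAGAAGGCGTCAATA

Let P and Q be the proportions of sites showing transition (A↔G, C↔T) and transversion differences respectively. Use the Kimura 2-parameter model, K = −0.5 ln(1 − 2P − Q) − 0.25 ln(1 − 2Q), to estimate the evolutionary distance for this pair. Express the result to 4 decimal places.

Mismatches occur at site 1 (G/C, transversion), site 2 (T/G, transversion), site 4 (C/A, transversion), site 7 (C/A, transversion), site 8 (T/A, transversion), site 9 (A/T, transversion), site 14 (C/T, transition), site 15 (G/C, transversion), site 16 (A/G, transition), site 19 (A/C, transversion), site 22 (A/T, transversion), site 29 (G/T, transversion), site 34 (T/A, transversion), site 36 (A/G, transition), site 39 (T/G, transversion).
Of the 15 differences, 3 transitions and 12 transversions over 45 sites: P = 3/45 = 0.066667, Q = 12/45 = 0.266667.
d = −0.5·ln(0.599999) − 0.25·ln(0.466666) = −0.5·(-0.510827) − 0.25·(-0.762141) = 0.4459.

0.4459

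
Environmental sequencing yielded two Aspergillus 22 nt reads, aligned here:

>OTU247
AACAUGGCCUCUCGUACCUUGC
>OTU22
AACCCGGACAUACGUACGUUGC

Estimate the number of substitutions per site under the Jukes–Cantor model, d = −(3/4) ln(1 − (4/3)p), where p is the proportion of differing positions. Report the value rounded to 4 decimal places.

The sequences differ at positions 4 (A/C), 5 (U/C), 8 (C/A), 10 (U/A), 11 (C/U), 12 (U/A), 18 (C/G).
p = 7/22 = 0.318182.
d = −0.75 · ln(1 − (4/3)·0.318182) = −0.75 · ln(0.575757) = −0.75 · (-0.552070) = 0.4141.

0.4141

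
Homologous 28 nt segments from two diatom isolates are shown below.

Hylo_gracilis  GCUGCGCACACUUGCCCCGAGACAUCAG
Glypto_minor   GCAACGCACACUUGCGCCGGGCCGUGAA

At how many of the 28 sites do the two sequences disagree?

Mismatches occur at site 3 (U/A), site 4 (G/A), site 16 (C/G), site 20 (A/G), site 22 (A/C), site 24 (A/G), site 26 (C/G), site 28 (G/A).
That gives 8 mismatches out of 28 aligned sites, so the Hamming distance is 8.

8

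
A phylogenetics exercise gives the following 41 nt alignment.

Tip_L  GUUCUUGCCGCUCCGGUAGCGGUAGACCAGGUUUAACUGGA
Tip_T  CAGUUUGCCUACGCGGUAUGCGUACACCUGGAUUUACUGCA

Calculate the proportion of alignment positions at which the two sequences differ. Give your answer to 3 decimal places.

0.390

The sequences differ at positions 1 (G/C), 2 (U/A), 3 (U/G), 4 (C/U), 10 (G/U), 11 (C/A), 12 (U/C), 13 (C/G), 19 (G/U), 20 (C/G), 21 (G/C), 25 (G/C), 29 (A/U), 32 (U/A), 35 (A/U), 40 (G/C).
There are 16 differences over 41 sites, so p = 16/41 = 0.390.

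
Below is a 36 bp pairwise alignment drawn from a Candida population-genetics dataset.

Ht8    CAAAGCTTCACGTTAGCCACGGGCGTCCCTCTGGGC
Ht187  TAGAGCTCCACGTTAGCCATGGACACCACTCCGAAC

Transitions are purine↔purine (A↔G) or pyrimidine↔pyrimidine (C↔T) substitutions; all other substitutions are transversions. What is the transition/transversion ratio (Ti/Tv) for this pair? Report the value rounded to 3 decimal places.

10.000

Differing sites — 1:C/T (Ti); 3:A/G (Ti); 8:T/C (Ti); 20:C/T (Ti); 23:G/A (Ti); 25:G/A (Ti); 26:T/C (Ti); 28:C/A (Tv); 32:T/C (Ti); 34:G/A (Ti); 35:G/A (Ti).
Of the 11 differences, 10 transitions and 1 transversion, so Ti/Tv = 10/1 = 10.000.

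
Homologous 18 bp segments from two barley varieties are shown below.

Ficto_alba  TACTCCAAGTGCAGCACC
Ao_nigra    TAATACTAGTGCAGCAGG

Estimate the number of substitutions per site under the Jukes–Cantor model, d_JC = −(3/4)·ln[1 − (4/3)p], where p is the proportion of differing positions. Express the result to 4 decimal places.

0.3470

Differing sites — 3:C/A; 5:C/A; 7:A/T; 17:C/G; 18:C/G.
p = 5/18 = 0.277778.
d = −0.75 · ln(1 − (4/3)·0.277778) = −0.75 · ln(0.629629) = −0.75 · (-0.462625) = 0.3470.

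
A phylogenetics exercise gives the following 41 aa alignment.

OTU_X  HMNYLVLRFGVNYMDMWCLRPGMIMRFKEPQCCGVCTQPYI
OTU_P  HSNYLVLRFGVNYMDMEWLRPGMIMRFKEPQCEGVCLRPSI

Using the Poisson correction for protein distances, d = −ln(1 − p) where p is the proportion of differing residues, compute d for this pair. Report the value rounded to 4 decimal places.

0.1872

Differing sites — 2:M/S; 17:W/E; 18:C/W; 33:C/E; 37:T/L; 38:Q/R; 40:Y/S.
p = 7/41 = 0.170732.
d = −ln(1 − 0.170732) = −ln(0.829268) = 0.1872.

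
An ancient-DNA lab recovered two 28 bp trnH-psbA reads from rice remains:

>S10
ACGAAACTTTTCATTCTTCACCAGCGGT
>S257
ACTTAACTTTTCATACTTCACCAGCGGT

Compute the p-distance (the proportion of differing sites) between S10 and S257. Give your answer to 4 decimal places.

0.1071

The sequences differ at positions 3 (G/T), 4 (A/T), 15 (T/A).
There are 3 differences over 28 sites, so p = 3/28 = 0.1071.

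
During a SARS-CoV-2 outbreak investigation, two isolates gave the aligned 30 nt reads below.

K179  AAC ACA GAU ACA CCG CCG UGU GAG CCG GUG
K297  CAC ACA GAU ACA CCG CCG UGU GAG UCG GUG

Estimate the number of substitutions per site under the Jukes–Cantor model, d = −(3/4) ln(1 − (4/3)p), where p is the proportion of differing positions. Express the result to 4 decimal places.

Mismatches occur at site 1 (A/C), site 25 (C/U).
p = 2/30 = 0.066667.
d = −0.75 · ln(1 − (4/3)·0.066667) = −0.75 · ln(0.911111) = −0.75 · (-0.093091) = 0.0698.

0.0698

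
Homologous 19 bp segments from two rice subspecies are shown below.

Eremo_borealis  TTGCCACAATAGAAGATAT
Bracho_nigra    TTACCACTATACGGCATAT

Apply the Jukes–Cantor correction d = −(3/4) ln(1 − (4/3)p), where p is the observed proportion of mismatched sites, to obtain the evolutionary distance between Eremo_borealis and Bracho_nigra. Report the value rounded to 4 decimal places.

0.4099

Differing sites — 3:G/A; 8:A/T; 12:G/C; 13:A/G; 14:A/G; 15:G/C.
p = 6/19 = 0.315789.
d = −0.75 · ln(1 − (4/3)·0.315789) = −0.75 · ln(0.578948) = −0.75 · (-0.546543) = 0.4099.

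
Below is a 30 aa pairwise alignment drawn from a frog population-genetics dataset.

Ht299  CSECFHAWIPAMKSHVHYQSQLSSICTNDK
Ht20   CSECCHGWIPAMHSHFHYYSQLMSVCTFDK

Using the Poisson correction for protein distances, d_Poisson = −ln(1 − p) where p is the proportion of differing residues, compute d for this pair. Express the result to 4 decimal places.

Differing sites — 5:F/C; 7:A/G; 13:K/H; 16:V/F; 19:Q/Y; 23:S/M; 25:I/V; 28:N/F.
p = 8/30 = 0.266667.
d = −ln(1 − 0.266667) = −ln(0.733333) = 0.3102.

0.3102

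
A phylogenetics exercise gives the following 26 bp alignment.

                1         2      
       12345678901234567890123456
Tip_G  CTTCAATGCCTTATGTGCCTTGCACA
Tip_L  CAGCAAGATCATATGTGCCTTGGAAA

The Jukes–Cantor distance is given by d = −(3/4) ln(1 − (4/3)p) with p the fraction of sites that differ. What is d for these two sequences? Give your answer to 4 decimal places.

Mismatches occur at site 2 (T↔A), site 3 (T↔G), site 7 (T↔G), site 8 (G↔A), site 9 (C↔T), site 11 (T↔A), site 23 (C↔G), site 25 (C↔A).
p = 8/26 = 0.307692.
d = −0.75 · ln(1 − (4/3)·0.307692) = −0.75 · ln(0.589744) = −0.75 · (-0.528067) = 0.3961.

0.3961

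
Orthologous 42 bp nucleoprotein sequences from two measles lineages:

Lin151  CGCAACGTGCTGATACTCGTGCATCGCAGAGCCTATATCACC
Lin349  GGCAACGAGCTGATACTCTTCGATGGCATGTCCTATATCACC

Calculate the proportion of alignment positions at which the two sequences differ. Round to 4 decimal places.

Differing sites — 1:C/G; 8:T/A; 19:G/T; 21:G/C; 22:C/G; 25:C/G; 29:G/T; 30:A/G; 31:G/T.
There are 9 differences over 42 sites, so p = 9/42 = 0.2143.

0.2143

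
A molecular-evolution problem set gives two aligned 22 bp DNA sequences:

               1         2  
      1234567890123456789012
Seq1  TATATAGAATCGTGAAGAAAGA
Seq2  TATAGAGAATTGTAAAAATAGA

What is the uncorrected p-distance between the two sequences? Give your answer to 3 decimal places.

Differing sites — 5:T/G; 11:C/T; 14:G/A; 17:G/A; 19:A/T.
There are 5 differences over 22 sites, so p = 5/22 = 0.227.

0.227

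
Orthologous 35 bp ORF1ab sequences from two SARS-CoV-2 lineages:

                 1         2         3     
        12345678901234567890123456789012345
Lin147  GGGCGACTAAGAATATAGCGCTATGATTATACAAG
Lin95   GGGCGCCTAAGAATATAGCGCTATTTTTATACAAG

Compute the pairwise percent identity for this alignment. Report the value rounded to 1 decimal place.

The sequences differ at positions 6 (A/C), 25 (G/T), 26 (A/T).
32 of the 35 sites match, so the percent identity is 32/35 × 100 = 91.4%.

91.4%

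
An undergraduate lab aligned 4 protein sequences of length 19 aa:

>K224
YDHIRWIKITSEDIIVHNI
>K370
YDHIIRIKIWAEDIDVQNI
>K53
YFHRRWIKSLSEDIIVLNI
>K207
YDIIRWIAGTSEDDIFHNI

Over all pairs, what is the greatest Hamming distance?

11

Pairwise Hamming distances:
  K224 vs K370: 6
  K224 vs K53: 5
  K224 vs K207: 5
  K370 vs K53: 9
  K370 vs K207: 11
  K53 vs K207: 9
The largest is 11, between K370 and K207.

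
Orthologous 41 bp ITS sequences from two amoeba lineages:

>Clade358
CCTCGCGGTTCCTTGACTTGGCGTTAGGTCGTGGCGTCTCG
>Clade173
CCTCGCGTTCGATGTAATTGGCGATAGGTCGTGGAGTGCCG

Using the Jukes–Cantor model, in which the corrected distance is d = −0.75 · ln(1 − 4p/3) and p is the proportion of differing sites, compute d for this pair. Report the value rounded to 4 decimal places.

0.3321

Differing sites — 8:G/T; 10:T/C; 11:C/G; 12:C/A; 14:T/G; 15:G/T; 17:C/A; 24:T/A; 35:C/A; 38:C/G; 39:T/C.
p = 11/41 = 0.268293.
d = −0.75 · ln(1 − (4/3)·0.268293) = −0.75 · ln(0.642276) = −0.75 · (-0.442737) = 0.3321.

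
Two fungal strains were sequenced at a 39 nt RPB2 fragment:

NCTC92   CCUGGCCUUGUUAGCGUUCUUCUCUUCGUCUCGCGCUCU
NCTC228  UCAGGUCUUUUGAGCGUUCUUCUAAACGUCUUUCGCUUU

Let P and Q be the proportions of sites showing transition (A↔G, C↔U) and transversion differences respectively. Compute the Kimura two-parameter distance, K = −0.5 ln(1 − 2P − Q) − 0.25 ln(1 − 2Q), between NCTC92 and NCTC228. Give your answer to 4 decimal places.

0.3539

Differing sites — 1:C/U (Ti); 3:U/A (Tv); 6:C/U (Ti); 10:G/U (Tv); 12:U/G (Tv); 24:C/A (Tv); 25:U/A (Tv); 26:U/A (Tv); 32:C/U (Ti); 33:G/U (Tv); 38:C/U (Ti).
Of the 11 differences, 4 transitions and 7 transversions over 39 sites: P = 4/39 = 0.102564, Q = 7/39 = 0.179487.
d = −0.5·ln(0.615385) − 0.25·ln(0.641026) = −0.5·(-0.485507) − 0.25·(-0.444685) = 0.3539.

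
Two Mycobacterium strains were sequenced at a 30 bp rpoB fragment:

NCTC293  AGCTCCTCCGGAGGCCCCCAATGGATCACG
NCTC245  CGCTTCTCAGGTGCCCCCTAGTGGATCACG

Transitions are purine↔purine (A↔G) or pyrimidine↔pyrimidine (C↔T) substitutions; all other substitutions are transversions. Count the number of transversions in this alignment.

The sequences differ at positions 1 (A/C, transversion), 5 (C/T, transition), 9 (C/A, transversion), 12 (A/T, transversion), 14 (G/C, transversion), 19 (C/T, transition), 21 (A/G, transition).
Of the 7 differences, 3 transitions and 4 transversions, so the answer is 4.

4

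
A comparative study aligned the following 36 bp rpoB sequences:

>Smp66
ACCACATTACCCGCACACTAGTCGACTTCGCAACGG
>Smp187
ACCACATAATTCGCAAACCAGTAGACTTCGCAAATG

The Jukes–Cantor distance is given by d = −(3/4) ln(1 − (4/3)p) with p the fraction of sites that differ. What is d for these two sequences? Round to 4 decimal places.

The sequences differ at positions 8 (T/A), 10 (C/T), 11 (C/T), 16 (C/A), 19 (T/C), 23 (C/A), 34 (C/A), 35 (G/T).
p = 8/36 = 0.222222.
d = −0.75 · ln(1 − (4/3)·0.222222) = −0.75 · ln(0.703704) = −0.75 · (-0.351397) = 0.2635.

0.2635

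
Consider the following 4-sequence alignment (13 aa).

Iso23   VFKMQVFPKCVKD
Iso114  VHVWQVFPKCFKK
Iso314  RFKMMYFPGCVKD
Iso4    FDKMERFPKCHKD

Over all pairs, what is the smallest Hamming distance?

4

Pairwise Hamming distances:
  Iso23 vs Iso114: 5
  Iso23 vs Iso314: 4
  Iso23 vs Iso4: 5
  Iso114 vs Iso314: 9
  Iso114 vs Iso4: 8
  Iso314 vs Iso4: 6
The smallest is 4, between Iso23 and Iso314.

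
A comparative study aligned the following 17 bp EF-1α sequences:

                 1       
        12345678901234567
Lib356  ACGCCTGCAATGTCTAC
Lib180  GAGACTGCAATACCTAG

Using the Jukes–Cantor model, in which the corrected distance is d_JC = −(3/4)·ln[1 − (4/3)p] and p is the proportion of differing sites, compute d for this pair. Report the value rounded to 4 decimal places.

Mismatches occur at site 1 (A→G), site 2 (C→A), site 4 (C→A), site 12 (G→A), site 13 (T→C), site 17 (C→G).
p = 6/17 = 0.352941.
d = −0.75 · ln(1 − (4/3)·0.352941) = −0.75 · ln(0.529412) = −0.75 · (-0.635988) = 0.4770.

0.4770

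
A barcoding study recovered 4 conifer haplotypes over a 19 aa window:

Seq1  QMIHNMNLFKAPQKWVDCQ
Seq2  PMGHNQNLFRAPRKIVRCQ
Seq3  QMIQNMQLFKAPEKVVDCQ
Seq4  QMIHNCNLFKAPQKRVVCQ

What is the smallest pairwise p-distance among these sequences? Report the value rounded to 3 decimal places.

Pairwise Hamming distances:
  Seq1 vs Seq2: 7
  Seq1 vs Seq3: 4
  Seq1 vs Seq4: 3
  Seq2 vs Seq3: 9
  Seq2 vs Seq4: 7
  Seq3 vs Seq4: 6
The smallest is 3 mismatches, between Seq1 and Seq4; p = 3/19 = 0.158.

0.158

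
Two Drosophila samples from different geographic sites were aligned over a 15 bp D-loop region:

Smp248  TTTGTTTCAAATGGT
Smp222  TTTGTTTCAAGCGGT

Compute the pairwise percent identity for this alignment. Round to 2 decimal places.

86.67%

Differing sites — 11:A/G; 12:T/C.
13 of the 15 sites match, so the percent identity is 13/15 × 100 = 86.67%.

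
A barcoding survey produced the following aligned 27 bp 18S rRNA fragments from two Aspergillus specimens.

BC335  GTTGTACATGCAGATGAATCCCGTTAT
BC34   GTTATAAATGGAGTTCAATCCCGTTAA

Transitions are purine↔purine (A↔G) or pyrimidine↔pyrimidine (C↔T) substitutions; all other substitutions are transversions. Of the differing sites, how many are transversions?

Mismatches occur at site 4 (G/A, transition), site 7 (C/A, transversion), site 11 (C/G, transversion), site 14 (A/T, transversion), site 16 (G/C, transversion), site 27 (T/A, transversion).
Of the 6 differences, 1 transition and 5 transversions, so the answer is 5.

5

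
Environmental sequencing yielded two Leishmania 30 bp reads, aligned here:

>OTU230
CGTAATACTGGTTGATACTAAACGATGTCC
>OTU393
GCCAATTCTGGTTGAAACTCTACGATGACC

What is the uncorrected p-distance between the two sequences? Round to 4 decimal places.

Differing sites — 1:C/G; 2:G/C; 3:T/C; 7:A/T; 16:T/A; 20:A/C; 21:A/T; 28:T/A.
There are 8 differences over 30 sites, so p = 8/30 = 0.2667.

0.2667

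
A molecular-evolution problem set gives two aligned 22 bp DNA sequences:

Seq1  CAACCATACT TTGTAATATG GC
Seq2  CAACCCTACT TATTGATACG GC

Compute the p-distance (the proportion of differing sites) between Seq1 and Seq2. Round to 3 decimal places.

0.227

Differing sites — 6:A/C; 12:T/A; 13:G/T; 15:A/G; 19:T/C.
There are 5 differences over 22 sites, so p = 5/22 = 0.227.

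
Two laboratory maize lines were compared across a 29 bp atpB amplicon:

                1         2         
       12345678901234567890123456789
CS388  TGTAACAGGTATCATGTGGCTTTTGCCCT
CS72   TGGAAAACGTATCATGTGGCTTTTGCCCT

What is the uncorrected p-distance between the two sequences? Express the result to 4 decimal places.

0.1034

The sequences differ at positions 3 (T/G), 6 (C/A), 8 (G/C).
There are 3 differences over 29 sites, so p = 3/29 = 0.1034.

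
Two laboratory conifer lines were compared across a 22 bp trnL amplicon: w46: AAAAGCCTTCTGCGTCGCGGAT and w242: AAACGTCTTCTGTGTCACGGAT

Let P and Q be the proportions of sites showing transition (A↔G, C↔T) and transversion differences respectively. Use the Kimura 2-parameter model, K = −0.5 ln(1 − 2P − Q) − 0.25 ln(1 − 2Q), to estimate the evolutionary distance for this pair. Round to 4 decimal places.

Mismatches occur at site 4 (A↔C, transversion), site 6 (C↔T, transition), site 13 (C↔T, transition), site 17 (G↔A, transition).
Of the 4 differences, 3 transitions and 1 transversion over 22 sites: P = 3/22 = 0.136364, Q = 1/22 = 0.045455.
d = −0.5·ln(0.681817) − 0.25·ln(0.909090) = −0.5·(-0.382994) − 0.25·(-0.095311) = 0.2153.

0.2153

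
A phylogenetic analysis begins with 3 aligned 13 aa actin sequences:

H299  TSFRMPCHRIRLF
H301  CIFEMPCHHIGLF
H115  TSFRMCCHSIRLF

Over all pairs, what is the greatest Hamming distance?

6

Pairwise Hamming distances:
  H299 vs H301: 5
  H299 vs H115: 2
  H301 vs H115: 6
The largest is 6, between H301 and H115.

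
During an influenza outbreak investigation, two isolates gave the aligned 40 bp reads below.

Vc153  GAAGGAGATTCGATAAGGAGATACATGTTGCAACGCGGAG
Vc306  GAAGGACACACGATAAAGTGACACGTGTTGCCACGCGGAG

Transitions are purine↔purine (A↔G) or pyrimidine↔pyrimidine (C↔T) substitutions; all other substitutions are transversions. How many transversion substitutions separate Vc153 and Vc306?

4

The sequences differ at positions 7 (G/C, transversion), 9 (T/C, transition), 10 (T/A, transversion), 17 (G/A, transition), 19 (A/T, transversion), 22 (T/C, transition), 25 (A/G, transition), 32 (A/C, transversion).
Of the 8 differences, 4 transitions and 4 transversions, so the answer is 4.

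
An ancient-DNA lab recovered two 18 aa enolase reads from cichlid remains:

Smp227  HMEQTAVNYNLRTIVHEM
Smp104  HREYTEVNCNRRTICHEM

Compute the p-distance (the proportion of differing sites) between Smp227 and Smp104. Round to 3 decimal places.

The sequences differ at positions 2 (M/R), 4 (Q/Y), 6 (A/E), 9 (Y/C), 11 (L/R), 15 (V/C).
There are 6 differences over 18 sites, so p = 6/18 = 0.333.

0.333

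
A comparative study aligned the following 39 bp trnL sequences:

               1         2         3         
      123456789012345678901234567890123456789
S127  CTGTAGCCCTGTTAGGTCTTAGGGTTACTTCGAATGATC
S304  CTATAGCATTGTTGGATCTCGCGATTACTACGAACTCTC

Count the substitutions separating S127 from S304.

The sequences differ at positions 3 (G/A), 8 (C/A), 9 (C/T), 14 (A/G), 16 (G/A), 20 (T/C), 21 (A/G), 22 (G/C), 24 (G/A), 30 (T/A), 35 (T/C), 36 (G/T), 37 (A/C).
That gives 13 mismatches out of 39 aligned sites, so the Hamming distance is 13.

13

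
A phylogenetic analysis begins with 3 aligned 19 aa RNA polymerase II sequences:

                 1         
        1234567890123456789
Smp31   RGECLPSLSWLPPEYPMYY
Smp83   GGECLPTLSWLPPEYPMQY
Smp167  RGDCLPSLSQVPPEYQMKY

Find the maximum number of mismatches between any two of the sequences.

Pairwise Hamming distances:
  Smp31 vs Smp83: 3
  Smp31 vs Smp167: 5
  Smp83 vs Smp167: 7
The largest is 7, between Smp83 and Smp167.

7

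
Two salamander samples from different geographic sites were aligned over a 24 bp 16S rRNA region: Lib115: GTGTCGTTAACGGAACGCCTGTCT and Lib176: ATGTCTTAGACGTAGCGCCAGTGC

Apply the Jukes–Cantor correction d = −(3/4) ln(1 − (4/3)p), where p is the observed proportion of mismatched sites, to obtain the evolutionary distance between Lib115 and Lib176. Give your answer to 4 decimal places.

0.5199

The sequences differ at positions 1 (G/A), 6 (G/T), 8 (T/A), 9 (A/G), 13 (G/T), 15 (A/G), 20 (T/A), 23 (C/G), 24 (T/C).
p = 9/24 = 0.375000.
d = −0.75 · ln(1 − (4/3)·0.375000) = −0.75 · ln(0.500000) = −0.75 · (-0.693147) = 0.5199.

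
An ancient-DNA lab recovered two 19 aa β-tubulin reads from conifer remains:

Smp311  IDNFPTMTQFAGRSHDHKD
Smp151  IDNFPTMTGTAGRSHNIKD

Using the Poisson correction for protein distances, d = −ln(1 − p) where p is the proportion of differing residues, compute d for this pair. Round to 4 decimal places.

0.2364

Mismatches occur at site 9 (Q/G), site 10 (F/T), site 16 (D/N), site 17 (H/I).
p = 4/19 = 0.210526.
d = −ln(1 − 0.210526) = −ln(0.789474) = 0.2364.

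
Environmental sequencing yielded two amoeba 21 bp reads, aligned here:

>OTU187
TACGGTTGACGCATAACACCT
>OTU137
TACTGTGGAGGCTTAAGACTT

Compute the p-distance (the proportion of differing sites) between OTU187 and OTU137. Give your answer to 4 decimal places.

0.2857

Mismatches occur at site 4 (G→T), site 7 (T→G), site 10 (C→G), site 13 (A→T), site 17 (C→G), site 20 (C→T).
There are 6 differences over 21 sites, so p = 6/21 = 0.2857.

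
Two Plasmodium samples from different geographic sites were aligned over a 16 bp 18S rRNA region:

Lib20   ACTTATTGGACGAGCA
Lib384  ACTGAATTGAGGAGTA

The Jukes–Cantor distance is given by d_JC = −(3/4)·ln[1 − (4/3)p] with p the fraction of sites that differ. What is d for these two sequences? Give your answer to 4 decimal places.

Differing sites — 4:T/G; 6:T/A; 8:G/T; 11:C/G; 15:C/T.
p = 5/16 = 0.312500.
d = −0.75 · ln(1 − (4/3)·0.312500) = −0.75 · ln(0.583333) = −0.75 · (-0.538997) = 0.4042.

0.4042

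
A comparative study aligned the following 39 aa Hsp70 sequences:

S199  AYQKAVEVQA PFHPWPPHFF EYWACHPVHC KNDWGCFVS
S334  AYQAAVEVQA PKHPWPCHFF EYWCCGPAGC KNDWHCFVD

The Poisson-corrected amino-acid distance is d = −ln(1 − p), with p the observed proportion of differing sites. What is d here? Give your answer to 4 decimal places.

0.2624

The sequences differ at positions 4 (K/A), 12 (F/K), 17 (P/C), 24 (A/C), 26 (H/G), 28 (V/A), 29 (H/G), 35 (G/H), 39 (S/D).
p = 9/39 = 0.230769.
d = −ln(1 − 0.230769) = −ln(0.769231) = 0.2624.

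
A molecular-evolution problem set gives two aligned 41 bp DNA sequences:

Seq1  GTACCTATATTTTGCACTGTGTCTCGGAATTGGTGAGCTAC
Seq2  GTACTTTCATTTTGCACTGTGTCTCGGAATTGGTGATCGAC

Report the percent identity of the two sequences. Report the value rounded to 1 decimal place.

87.8%

Differing sites — 5:C/T; 7:A/T; 8:T/C; 37:G/T; 39:T/G.
36 of the 41 sites match, so the percent identity is 36/41 × 100 = 87.8%.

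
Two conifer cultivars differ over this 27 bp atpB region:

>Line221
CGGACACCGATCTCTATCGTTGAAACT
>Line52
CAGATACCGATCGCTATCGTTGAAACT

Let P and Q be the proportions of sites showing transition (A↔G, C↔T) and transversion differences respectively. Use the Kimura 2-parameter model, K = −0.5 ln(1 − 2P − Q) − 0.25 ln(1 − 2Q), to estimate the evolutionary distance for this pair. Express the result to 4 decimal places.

0.1216

The sequences differ at positions 2 (G/A, transition), 5 (C/T, transition), 13 (T/G, transversion).
Of the 3 differences, 2 transitions and 1 transversion over 27 sites: P = 2/27 = 0.074074, Q = 1/27 = 0.037037.
d = −0.5·ln(0.814815) − 0.25·ln(0.925926) = −0.5·(-0.204794) − 0.25·(-0.076961) = 0.1216.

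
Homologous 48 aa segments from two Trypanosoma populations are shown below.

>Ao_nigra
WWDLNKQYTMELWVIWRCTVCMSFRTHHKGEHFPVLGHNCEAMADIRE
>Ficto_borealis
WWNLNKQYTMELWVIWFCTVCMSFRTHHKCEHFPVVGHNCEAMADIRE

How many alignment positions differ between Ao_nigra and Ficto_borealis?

4

The sequences differ at positions 3 (D/N), 17 (R/F), 30 (G/C), 36 (L/V).
That gives 4 mismatches out of 48 aligned sites, so the Hamming distance is 4.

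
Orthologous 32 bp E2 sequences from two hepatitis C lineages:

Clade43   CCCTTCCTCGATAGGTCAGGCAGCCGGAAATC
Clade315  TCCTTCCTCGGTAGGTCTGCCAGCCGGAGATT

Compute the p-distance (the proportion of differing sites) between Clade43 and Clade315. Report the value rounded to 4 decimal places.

0.1875

The sequences differ at positions 1 (C/T), 11 (A/G), 18 (A/T), 20 (G/C), 29 (A/G), 32 (C/T).
There are 6 differences over 32 sites, so p = 6/32 = 0.1875.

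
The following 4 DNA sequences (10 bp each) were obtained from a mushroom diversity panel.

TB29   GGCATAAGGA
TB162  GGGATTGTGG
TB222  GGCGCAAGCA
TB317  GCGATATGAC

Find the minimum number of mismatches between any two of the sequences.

Pairwise Hamming distances:
  TB29 vs TB162: 5
  TB29 vs TB222: 3
  TB29 vs TB317: 5
  TB162 vs TB222: 8
  TB162 vs TB317: 6
  TB222 vs TB317: 7
The smallest is 3, between TB29 and TB222.

3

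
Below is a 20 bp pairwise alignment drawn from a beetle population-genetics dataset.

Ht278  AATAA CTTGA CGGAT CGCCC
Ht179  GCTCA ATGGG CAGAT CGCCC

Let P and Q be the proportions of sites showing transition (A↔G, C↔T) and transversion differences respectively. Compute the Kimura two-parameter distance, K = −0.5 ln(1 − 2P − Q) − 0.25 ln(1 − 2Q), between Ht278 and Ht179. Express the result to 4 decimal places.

0.4743

The sequences differ at positions 1 (A/G, transition), 2 (A/C, transversion), 4 (A/C, transversion), 6 (C/A, transversion), 8 (T/G, transversion), 10 (A/G, transition), 12 (G/A, transition).
Of the 7 differences, 3 transitions and 4 transversions over 20 sites: P = 3/20 = 0.150000, Q = 4/20 = 0.200000.
d = −0.5·ln(0.500000) − 0.25·ln(0.600000) = −0.5·(-0.693147) − 0.25·(-0.510826) = 0.4743.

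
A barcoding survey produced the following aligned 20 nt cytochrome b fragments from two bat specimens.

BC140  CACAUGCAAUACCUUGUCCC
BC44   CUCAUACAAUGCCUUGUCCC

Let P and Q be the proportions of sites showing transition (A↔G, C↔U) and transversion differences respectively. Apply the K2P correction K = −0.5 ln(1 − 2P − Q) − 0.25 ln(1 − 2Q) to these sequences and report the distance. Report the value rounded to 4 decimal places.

The sequences differ at positions 2 (A/U, transversion), 6 (G/A, transition), 11 (A/G, transition).
Of the 3 differences, 2 transitions and 1 transversion over 20 sites: P = 2/20 = 0.100000, Q = 1/20 = 0.050000.
d = −0.5·ln(0.750000) − 0.25·ln(0.900000) = −0.5·(-0.287682) − 0.25·(-0.105361) = 0.1702.

0.1702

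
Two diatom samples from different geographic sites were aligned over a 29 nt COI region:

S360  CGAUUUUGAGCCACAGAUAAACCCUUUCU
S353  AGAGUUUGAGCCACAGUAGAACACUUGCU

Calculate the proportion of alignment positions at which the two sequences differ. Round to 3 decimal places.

Differing sites — 1:C/A; 4:U/G; 17:A/U; 18:U/A; 19:A/G; 23:C/A; 27:U/G.
There are 7 differences over 29 sites, so p = 7/29 = 0.241.

0.241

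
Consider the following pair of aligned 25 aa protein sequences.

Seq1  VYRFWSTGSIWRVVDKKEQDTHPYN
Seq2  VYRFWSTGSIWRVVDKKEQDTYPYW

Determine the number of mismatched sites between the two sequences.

2

Differing sites — 22:H/Y; 25:N/W.
That gives 2 mismatches out of 25 aligned sites, so the Hamming distance is 2.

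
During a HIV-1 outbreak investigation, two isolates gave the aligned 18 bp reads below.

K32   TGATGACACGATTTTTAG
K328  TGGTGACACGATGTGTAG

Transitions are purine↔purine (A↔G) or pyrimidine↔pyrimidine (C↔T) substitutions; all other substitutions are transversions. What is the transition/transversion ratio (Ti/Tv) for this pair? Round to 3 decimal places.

0.500

The sequences differ at positions 3 (A/G, transition), 13 (T/G, transversion), 15 (T/G, transversion).
Of the 3 differences, 1 transition and 2 transversions, so Ti/Tv = 1/2 = 0.500.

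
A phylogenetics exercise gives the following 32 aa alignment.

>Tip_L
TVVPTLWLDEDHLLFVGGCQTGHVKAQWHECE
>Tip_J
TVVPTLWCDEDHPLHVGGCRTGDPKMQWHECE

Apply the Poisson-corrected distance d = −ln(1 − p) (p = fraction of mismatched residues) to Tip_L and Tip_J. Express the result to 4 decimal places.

0.2469

Differing sites — 8:L/C; 13:L/P; 15:F/H; 20:Q/R; 23:H/D; 24:V/P; 26:A/M.
p = 7/32 = 0.218750.
d = −ln(1 − 0.218750) = −ln(0.781250) = 0.2469.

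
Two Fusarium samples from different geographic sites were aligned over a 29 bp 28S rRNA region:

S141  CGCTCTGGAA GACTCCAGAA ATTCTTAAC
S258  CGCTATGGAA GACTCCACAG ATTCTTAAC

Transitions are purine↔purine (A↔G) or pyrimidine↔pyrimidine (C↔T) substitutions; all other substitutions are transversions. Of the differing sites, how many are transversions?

2

Differing sites — 5:C/A (Tv); 18:G/C (Tv); 20:A/G (Ti).
Of the 3 differences, 1 transition and 2 transversions, so the answer is 2.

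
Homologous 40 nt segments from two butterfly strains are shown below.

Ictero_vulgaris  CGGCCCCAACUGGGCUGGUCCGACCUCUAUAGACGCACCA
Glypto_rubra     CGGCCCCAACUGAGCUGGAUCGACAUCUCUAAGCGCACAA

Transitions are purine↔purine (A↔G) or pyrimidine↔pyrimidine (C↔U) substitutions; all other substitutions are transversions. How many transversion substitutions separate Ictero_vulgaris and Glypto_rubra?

Differing sites — 13:G/A (Ti); 19:U/A (Tv); 20:C/U (Ti); 25:C/A (Tv); 29:A/C (Tv); 32:G/A (Ti); 33:A/G (Ti); 39:C/A (Tv).
Of the 8 differences, 4 transitions and 4 transversions, so the answer is 4.

4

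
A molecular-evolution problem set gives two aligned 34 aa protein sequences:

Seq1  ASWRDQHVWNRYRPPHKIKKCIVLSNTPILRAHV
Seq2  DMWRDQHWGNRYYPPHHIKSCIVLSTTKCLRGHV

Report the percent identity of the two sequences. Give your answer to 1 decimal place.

The sequences differ at positions 1 (A/D), 2 (S/M), 8 (V/W), 9 (W/G), 13 (R/Y), 17 (K/H), 20 (K/S), 26 (N/T), 28 (P/K), 29 (I/C), 32 (A/G).
23 of the 34 sites match, so the percent identity is 23/34 × 100 = 67.6%.

67.6%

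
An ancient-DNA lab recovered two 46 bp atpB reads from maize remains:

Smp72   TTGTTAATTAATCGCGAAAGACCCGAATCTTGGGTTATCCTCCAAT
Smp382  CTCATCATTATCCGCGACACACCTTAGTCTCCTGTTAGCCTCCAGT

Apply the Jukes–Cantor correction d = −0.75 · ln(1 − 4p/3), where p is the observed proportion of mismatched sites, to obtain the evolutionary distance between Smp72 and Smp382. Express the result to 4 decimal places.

0.4674

Differing sites — 1:T/C; 3:G/C; 4:T/A; 6:A/C; 11:A/T; 12:T/C; 18:A/C; 20:G/C; 24:C/T; 25:G/T; 27:A/G; 31:T/C; 32:G/C; 33:G/T; 38:T/G; 45:A/G.
p = 16/46 = 0.347826.
d = −0.75 · ln(1 − (4/3)·0.347826) = −0.75 · ln(0.536232) = −0.75 · (-0.623188) = 0.4674.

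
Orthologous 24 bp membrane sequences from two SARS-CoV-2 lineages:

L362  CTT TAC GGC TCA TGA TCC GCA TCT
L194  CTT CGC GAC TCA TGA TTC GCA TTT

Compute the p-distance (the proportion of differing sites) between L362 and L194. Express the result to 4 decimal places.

The sequences differ at positions 4 (T/C), 5 (A/G), 8 (G/A), 17 (C/T), 23 (C/T).
There are 5 differences over 24 sites, so p = 5/24 = 0.2083.

0.2083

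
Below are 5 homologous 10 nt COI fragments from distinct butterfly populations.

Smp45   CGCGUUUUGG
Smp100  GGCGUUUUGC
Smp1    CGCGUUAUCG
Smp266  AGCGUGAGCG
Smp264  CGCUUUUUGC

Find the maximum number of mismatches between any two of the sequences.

7

Pairwise Hamming distances:
  Smp45 vs Smp100: 2
  Smp45 vs Smp1: 2
  Smp45 vs Smp266: 5
  Smp45 vs Smp264: 2
  Smp100 vs Smp1: 4
  Smp100 vs Smp266: 6
  Smp100 vs Smp264: 2
  Smp1 vs Smp266: 3
  Smp1 vs Smp264: 4
  Smp266 vs Smp264: 7
The largest is 7, between Smp266 and Smp264.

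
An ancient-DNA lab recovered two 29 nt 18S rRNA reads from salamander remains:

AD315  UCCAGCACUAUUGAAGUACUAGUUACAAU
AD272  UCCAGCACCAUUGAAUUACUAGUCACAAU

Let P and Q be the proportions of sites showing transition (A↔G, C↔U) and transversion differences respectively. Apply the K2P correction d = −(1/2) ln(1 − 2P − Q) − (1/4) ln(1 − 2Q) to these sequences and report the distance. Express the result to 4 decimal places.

0.1125

Differing sites — 9:U/C (Ti); 16:G/U (Tv); 24:U/C (Ti).
Of the 3 differences, 2 transitions and 1 transversion over 29 sites: P = 2/29 = 0.068966, Q = 1/29 = 0.034483.
d = −0.5·ln(0.827585) − 0.25·ln(0.931034) = −0.5·(-0.189243) − 0.25·(-0.071459) = 0.1125.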